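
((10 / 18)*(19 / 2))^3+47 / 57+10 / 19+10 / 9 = 149.47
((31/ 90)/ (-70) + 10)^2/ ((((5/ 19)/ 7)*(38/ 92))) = 91197184103/ 14175000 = 6433.66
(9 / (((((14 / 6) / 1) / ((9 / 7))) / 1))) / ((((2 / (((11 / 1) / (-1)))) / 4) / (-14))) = 1527.43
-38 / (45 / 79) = -3002 / 45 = -66.71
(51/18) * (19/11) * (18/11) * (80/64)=4845/484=10.01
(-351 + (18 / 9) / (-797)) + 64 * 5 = -24709 / 797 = -31.00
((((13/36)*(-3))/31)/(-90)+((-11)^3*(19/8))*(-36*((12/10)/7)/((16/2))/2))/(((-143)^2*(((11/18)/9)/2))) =1714518879/976235260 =1.76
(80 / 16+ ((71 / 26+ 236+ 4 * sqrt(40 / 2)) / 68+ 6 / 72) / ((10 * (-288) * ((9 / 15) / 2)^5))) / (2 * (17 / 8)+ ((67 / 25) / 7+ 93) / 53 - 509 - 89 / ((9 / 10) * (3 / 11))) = -965380073875 / 186253204082868+ 23187500 * sqrt(5) / 1193930795403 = -0.01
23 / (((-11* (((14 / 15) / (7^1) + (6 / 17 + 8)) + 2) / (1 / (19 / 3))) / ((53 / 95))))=-186507 / 10618454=-0.02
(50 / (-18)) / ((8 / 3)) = -25 / 24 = -1.04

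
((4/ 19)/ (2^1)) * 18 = 36/ 19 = 1.89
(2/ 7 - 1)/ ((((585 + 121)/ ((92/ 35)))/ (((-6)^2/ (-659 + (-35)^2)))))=-828/ 4895051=-0.00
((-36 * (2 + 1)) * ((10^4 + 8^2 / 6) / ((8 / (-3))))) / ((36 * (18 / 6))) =3754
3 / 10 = 0.30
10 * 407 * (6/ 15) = 1628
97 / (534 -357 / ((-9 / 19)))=291 / 3863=0.08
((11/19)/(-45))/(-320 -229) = 11/469395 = 0.00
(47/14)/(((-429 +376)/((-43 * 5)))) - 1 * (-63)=56851/742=76.62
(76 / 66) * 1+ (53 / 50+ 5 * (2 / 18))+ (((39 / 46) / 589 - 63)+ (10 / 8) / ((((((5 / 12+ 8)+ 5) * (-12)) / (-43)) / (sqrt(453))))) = -2019491083 / 33528825+ 215 * sqrt(453) / 644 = -53.13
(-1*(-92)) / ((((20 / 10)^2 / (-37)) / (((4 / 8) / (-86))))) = 4.95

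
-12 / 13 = -0.92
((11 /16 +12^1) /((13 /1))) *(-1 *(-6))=609 /104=5.86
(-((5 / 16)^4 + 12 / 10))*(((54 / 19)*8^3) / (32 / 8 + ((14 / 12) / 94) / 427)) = -440.01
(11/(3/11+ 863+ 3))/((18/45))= 605/19058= 0.03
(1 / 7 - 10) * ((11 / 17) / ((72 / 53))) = -13409 / 2856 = -4.70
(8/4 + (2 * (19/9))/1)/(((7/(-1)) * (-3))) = 8/27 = 0.30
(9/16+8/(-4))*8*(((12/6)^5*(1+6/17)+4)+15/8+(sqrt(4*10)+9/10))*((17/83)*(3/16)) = -2349243/106240 -1173*sqrt(10)/1328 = -24.91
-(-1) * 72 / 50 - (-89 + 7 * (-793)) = 141036 / 25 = 5641.44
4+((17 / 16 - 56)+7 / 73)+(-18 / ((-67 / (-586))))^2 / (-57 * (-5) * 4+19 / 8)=-1396569572317 / 47917166128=-29.15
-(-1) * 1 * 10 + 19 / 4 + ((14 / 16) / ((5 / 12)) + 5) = 437 / 20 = 21.85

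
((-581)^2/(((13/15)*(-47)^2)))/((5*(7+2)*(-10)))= -0.39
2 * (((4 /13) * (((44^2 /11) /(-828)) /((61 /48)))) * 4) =-22528 /54717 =-0.41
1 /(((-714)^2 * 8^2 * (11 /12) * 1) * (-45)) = -1 /1345861440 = -0.00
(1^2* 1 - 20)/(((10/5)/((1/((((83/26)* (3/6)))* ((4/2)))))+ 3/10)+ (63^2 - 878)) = -2470/402699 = -0.01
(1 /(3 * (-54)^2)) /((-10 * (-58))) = 1 /5073840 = 0.00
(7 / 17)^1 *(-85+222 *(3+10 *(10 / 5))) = 35147 / 17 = 2067.47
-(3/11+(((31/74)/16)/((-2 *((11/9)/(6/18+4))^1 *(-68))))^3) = -1515578577017694441/5557121442585247744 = -0.27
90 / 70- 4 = -19 / 7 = -2.71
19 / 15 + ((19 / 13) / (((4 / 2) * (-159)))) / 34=890093 / 702780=1.27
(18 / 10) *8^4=36864 / 5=7372.80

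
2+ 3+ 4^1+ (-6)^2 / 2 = 27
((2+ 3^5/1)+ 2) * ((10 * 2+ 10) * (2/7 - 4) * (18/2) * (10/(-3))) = 5779800/7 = 825685.71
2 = 2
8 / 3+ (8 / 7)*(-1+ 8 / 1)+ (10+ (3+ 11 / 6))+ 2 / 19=973 / 38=25.61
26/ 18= 13/ 9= 1.44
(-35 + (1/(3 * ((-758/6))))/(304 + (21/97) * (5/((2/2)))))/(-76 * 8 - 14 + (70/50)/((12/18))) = 3925512420/69526415653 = 0.06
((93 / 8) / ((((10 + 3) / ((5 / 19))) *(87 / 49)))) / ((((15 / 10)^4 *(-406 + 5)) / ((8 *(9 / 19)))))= -121520 / 491174073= -0.00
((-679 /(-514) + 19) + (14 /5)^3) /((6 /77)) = 69711719 /128500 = 542.50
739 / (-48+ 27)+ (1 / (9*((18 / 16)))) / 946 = -9437741 / 268191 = -35.19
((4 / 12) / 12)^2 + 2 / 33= 875 / 14256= 0.06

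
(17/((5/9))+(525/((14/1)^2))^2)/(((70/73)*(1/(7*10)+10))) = 10809621/2747920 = 3.93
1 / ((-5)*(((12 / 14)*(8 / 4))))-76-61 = -8227 / 60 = -137.12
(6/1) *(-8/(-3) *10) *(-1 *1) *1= -160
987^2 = 974169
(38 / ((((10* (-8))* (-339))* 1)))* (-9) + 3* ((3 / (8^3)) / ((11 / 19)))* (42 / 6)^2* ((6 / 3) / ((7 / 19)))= 12829731 / 1591040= 8.06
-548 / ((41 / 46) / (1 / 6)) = -102.47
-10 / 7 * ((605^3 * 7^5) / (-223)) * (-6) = -31901384707500 / 223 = -143055536804.93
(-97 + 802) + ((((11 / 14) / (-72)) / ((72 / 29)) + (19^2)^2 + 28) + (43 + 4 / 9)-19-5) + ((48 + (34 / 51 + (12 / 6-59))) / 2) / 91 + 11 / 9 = 123667327757 / 943488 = 131074.62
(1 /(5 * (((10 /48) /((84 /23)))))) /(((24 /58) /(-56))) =-272832 /575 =-474.49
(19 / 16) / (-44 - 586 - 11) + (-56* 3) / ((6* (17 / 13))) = -3733507 / 174352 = -21.41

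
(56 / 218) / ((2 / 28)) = 392 / 109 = 3.60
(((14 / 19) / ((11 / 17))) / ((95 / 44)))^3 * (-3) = -2588404224 / 5880735125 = -0.44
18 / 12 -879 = -877.50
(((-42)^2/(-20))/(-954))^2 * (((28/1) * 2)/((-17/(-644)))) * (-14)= -253.86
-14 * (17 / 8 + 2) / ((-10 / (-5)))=-231 / 8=-28.88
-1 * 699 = -699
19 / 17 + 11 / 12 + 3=1027 / 204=5.03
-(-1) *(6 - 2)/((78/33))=22/13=1.69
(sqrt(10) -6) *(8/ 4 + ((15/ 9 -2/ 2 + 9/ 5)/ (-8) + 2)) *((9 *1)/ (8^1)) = -3987/ 160 + 1329 *sqrt(10)/ 320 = -11.79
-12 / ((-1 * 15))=4 / 5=0.80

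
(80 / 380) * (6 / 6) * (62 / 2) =124 / 19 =6.53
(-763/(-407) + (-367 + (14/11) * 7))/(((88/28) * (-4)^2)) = -23065/3256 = -7.08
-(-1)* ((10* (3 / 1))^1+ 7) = 37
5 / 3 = 1.67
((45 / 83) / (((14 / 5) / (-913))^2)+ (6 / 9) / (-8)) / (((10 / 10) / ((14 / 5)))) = 16947538 / 105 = 161405.12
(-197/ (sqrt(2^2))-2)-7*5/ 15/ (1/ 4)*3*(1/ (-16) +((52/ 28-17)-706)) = 80373/ 4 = 20093.25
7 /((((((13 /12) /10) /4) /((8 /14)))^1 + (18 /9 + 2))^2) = 0.43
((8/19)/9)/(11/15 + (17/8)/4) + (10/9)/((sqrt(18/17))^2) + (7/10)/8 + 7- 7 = 87728411/74733840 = 1.17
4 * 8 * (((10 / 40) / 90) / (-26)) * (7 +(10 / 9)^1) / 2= -73 / 5265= -0.01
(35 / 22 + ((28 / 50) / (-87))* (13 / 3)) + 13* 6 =11421271 / 143550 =79.56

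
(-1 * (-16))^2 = 256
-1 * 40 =-40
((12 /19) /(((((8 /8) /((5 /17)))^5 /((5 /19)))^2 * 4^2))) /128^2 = 732421875 /906212288966144229376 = 0.00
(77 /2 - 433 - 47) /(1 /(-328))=144812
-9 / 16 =-0.56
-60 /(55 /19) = -228 /11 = -20.73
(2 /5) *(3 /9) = 2 /15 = 0.13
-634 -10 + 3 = -641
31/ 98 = 0.32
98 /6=49 /3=16.33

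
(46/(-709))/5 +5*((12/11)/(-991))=-714146/38644045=-0.02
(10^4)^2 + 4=100000004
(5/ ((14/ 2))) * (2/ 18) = 5/ 63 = 0.08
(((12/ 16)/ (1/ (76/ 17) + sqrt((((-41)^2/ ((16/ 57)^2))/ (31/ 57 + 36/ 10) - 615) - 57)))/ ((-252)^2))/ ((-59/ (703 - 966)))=-100324769/ 38135822250232413 + 94943*sqrt(1598338677513)/ 152543289000929652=0.00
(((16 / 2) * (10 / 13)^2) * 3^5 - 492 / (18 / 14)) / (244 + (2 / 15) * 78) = 486485 / 161226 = 3.02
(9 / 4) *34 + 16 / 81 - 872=-795.30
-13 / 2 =-6.50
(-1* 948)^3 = -851971392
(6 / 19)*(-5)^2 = 150 / 19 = 7.89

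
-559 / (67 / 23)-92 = -19021 / 67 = -283.90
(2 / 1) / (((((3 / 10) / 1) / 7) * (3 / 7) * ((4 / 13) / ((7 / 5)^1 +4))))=1911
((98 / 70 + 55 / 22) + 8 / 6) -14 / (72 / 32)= -89 / 90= -0.99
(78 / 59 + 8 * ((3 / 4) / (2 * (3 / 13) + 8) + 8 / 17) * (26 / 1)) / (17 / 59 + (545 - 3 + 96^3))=6489652 / 48836376765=0.00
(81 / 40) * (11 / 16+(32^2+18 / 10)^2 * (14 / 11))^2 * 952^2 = 3291704568055642017.27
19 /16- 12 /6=-13 /16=-0.81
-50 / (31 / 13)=-650 / 31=-20.97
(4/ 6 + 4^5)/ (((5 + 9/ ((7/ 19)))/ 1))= 10759/ 309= 34.82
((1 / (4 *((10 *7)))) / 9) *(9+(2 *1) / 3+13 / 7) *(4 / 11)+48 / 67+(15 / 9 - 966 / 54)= -6871513 / 443205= -15.50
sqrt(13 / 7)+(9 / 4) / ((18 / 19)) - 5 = -21 / 8+sqrt(91) / 7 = -1.26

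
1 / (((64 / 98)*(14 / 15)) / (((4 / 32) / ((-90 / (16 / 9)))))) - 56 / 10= -48419 / 8640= -5.60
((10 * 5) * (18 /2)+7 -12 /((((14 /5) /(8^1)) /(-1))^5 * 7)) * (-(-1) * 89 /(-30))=-8202737777 /3529470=-2324.07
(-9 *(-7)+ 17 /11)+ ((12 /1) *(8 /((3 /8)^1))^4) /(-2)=-369079582 /297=-1242692.20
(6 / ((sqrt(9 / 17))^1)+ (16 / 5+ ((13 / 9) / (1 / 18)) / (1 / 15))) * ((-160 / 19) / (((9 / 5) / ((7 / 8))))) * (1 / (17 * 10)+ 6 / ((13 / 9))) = -253028132 / 37791 - 1287020 * sqrt(17) / 37791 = -6835.88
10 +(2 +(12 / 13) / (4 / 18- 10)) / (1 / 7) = 6675 / 286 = 23.34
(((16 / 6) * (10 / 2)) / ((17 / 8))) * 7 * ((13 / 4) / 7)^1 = 1040 / 51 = 20.39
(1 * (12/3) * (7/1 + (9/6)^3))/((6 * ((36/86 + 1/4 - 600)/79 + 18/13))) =-3665363/3286563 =-1.12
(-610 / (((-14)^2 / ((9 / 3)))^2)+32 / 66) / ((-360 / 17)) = -3684631 / 228191040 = -0.02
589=589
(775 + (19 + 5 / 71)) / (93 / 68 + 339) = 1277924 / 547765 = 2.33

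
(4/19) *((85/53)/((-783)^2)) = 340/617380623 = 0.00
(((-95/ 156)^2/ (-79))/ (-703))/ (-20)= -95/ 284536512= -0.00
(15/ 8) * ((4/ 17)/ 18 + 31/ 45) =179/ 136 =1.32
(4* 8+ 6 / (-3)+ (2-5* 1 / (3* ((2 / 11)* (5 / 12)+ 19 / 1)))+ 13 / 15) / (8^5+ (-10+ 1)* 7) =619037 / 617633925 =0.00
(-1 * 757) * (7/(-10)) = 5299/10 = 529.90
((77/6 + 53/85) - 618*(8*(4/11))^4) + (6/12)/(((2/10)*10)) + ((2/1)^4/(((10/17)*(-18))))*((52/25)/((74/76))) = -44250.16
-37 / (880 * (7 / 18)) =-333 / 3080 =-0.11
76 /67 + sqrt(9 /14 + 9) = 76 /67 + 3 *sqrt(210) /14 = 4.24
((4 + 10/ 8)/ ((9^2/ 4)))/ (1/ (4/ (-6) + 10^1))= 196/ 81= 2.42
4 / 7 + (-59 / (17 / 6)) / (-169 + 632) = 29006 / 55097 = 0.53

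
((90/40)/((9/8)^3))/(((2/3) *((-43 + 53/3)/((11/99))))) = -16/1539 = -0.01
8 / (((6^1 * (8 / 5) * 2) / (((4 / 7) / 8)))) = 5 / 168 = 0.03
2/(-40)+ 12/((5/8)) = 383/20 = 19.15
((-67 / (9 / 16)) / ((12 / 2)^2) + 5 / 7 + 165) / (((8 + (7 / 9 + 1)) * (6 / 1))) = 23021 / 8316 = 2.77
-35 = -35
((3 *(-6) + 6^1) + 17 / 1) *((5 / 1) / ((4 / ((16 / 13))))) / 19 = 100 / 247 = 0.40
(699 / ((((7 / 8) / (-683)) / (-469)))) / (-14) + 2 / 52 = -3326641649 / 182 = -18278250.82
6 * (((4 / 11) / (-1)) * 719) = -17256 / 11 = -1568.73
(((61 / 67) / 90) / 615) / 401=0.00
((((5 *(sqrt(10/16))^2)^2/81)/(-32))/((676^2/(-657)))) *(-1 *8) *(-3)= 45625/350957568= 0.00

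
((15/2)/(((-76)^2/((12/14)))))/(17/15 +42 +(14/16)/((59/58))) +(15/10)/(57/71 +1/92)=15424121331483/8366817702740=1.84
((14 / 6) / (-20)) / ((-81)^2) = -7 / 393660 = -0.00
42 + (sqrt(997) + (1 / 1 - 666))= -623 + sqrt(997)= -591.42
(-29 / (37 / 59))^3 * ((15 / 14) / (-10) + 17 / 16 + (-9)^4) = -3681300948490709 / 5673136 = -648900528.47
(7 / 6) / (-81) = -7 / 486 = -0.01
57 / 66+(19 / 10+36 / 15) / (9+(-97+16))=6367 / 7920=0.80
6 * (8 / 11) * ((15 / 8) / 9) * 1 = 10 / 11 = 0.91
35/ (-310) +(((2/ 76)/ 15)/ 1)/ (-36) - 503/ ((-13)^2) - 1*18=-2267188219/ 107504280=-21.09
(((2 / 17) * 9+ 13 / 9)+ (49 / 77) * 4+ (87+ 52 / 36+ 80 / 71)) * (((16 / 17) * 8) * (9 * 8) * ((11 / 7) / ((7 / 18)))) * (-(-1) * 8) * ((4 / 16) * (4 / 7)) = 1667199320064 / 7038017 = 236884.81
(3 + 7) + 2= 12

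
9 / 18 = 1 / 2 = 0.50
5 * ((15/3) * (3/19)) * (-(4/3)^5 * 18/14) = -25600/1197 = -21.39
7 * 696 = 4872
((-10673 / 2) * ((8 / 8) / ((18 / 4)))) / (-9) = 10673 / 81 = 131.77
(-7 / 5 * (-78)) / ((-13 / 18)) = -756 / 5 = -151.20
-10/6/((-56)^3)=5/526848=0.00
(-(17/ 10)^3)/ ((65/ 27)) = -132651/ 65000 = -2.04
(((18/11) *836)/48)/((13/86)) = 2451/13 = 188.54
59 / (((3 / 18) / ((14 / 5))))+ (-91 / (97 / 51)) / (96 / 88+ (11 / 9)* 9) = 987.24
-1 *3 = -3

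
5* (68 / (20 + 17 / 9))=3060 / 197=15.53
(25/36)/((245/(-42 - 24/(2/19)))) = -75/98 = -0.77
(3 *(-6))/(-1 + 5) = -9/2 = -4.50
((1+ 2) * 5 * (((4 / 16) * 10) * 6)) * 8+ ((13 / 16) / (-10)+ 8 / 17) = 4897059 / 2720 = 1800.39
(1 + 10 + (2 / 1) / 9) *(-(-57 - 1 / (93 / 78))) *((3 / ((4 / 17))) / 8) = 3078581 / 2976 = 1034.47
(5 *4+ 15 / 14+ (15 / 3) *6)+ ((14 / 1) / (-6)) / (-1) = 2243 / 42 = 53.40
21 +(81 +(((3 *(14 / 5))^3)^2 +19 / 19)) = 5490641119 / 15625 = 351401.03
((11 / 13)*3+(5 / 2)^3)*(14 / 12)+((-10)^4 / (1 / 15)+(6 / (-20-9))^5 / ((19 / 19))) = 1920114760471003 / 12798956976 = 150021.19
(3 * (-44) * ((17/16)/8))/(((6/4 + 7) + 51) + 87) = -561/4688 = -0.12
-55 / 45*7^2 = -59.89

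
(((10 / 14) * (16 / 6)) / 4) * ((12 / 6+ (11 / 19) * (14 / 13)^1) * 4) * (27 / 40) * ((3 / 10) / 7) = 8748 / 60515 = 0.14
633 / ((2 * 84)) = 211 / 56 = 3.77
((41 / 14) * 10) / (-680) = -41 / 952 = -0.04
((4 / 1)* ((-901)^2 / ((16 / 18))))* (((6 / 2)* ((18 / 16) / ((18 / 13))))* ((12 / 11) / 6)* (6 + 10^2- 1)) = 29918925855 / 176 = 169993896.90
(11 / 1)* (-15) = -165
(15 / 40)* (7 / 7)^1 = 3 / 8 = 0.38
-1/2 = -0.50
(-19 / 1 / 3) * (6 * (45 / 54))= -95 / 3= -31.67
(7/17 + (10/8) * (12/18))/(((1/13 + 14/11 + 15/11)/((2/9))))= 18161/178092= 0.10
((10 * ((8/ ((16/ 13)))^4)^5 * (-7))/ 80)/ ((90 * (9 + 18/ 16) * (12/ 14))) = -931243224969159172501249/ 45864714240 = -20304132281216.61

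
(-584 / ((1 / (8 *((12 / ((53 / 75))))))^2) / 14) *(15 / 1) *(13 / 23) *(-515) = 1520161344000000 / 452249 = 3361337104.12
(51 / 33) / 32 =17 / 352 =0.05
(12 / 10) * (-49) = -294 / 5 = -58.80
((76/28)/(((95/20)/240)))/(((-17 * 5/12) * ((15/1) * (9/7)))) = -256/255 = -1.00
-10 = -10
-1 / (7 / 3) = -3 / 7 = -0.43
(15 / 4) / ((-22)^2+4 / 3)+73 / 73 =5869 / 5824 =1.01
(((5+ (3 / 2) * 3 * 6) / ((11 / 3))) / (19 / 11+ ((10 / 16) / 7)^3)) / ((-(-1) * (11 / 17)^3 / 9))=248486805504 / 1480994383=167.78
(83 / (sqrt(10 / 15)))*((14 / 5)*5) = 581*sqrt(6) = 1423.15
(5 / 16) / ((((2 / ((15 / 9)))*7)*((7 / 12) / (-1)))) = -25 / 392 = -0.06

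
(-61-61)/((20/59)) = -3599/10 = -359.90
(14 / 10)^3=343 / 125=2.74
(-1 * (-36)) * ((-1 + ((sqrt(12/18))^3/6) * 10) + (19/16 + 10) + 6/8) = 40 * sqrt(6)/3 + 1575/4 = 426.41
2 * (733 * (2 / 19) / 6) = 1466 / 57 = 25.72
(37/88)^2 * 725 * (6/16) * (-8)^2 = 2977575/968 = 3076.01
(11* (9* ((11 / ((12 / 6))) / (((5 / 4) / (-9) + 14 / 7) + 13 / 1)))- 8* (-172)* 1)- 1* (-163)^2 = -13458653 / 535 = -25156.36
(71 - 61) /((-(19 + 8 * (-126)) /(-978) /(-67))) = 655260 /989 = 662.55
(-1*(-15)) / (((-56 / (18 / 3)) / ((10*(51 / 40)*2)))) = -2295 / 56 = -40.98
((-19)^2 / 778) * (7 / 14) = 361 / 1556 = 0.23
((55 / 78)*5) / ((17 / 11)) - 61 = -58.72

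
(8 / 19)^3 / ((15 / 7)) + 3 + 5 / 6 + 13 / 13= 1001723 / 205770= 4.87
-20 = -20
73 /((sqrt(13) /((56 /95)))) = 4088 * sqrt(13) /1235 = 11.93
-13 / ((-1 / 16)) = 208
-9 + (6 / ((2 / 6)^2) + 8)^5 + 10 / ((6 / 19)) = 2748398564 / 3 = 916132854.67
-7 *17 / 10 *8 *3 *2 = -2856 / 5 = -571.20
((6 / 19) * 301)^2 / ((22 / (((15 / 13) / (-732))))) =-4077045 / 6298006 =-0.65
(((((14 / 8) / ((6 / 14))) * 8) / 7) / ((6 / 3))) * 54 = 126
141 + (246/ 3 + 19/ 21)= 4702/ 21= 223.90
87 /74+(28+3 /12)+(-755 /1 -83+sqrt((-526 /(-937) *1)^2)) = -112052005 /138676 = -808.01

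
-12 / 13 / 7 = -12 / 91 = -0.13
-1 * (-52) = 52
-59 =-59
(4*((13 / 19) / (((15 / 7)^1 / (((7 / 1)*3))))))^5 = 107398228610003968 / 7737809375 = 13879668.44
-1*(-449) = 449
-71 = -71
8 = 8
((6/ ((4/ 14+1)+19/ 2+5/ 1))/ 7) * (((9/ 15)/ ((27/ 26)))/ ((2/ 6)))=8/ 85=0.09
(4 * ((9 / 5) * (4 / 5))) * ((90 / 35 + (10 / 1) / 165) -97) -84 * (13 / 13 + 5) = -2016552 / 1925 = -1047.56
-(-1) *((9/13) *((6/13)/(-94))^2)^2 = 6561/23553288167929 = 0.00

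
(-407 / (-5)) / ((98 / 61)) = 24827 / 490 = 50.67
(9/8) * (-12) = -27/2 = -13.50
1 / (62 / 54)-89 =-2732 / 31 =-88.13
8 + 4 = 12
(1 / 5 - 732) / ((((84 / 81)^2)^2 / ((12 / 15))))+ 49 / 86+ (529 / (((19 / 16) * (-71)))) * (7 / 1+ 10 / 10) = -123855380925133 / 222839691200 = -555.80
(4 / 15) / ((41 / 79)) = 316 / 615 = 0.51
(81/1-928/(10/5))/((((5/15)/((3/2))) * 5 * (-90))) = 383/100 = 3.83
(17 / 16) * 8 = 17 / 2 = 8.50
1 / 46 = 0.02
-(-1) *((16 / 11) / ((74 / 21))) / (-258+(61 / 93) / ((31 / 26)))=-121086 / 75521699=-0.00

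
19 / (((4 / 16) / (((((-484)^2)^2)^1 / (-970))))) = -2085283194368 / 485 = -4299552978.08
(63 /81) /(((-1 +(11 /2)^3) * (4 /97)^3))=912673 /13608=67.07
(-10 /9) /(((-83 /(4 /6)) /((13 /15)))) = 52 /6723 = 0.01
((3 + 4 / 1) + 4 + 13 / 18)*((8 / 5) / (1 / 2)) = 1688 / 45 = 37.51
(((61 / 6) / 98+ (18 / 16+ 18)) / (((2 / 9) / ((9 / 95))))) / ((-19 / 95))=-40.99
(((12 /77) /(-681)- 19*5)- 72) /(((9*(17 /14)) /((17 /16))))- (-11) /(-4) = -379267 /19976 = -18.99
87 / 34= 2.56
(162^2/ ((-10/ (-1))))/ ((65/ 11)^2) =1587762/ 21125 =75.16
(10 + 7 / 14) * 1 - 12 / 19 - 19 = -347 / 38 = -9.13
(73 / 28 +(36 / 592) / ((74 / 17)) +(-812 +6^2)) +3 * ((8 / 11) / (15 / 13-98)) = -821135546999 / 1061719736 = -773.40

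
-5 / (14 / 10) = -25 / 7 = -3.57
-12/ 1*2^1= -24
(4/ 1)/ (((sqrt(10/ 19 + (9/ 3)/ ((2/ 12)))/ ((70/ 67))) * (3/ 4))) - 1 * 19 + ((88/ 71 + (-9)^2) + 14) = 140 * sqrt(418)/ 2211 + 5484/ 71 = 78.53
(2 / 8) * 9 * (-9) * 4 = -81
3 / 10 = 0.30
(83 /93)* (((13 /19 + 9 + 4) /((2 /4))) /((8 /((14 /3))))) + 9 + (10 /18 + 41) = 64.80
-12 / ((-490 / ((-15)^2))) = 5.51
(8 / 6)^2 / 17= 16 / 153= 0.10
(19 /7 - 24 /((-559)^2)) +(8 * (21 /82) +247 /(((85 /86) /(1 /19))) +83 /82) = 288577219907 /15245947990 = 18.93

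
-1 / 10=-0.10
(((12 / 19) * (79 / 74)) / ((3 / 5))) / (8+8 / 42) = 8295 / 60458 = 0.14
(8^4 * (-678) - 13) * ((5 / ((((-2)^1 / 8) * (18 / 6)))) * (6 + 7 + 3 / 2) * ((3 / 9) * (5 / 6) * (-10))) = -20133982250 / 27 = -745703046.30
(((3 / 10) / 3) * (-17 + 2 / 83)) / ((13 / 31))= -43679 / 10790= -4.05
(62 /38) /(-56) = -31 /1064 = -0.03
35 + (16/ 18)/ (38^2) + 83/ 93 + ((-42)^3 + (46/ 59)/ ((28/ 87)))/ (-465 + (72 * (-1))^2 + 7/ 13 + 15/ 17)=1752997185097195/ 86788951741422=20.20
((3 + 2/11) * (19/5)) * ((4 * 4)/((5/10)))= 4256/11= 386.91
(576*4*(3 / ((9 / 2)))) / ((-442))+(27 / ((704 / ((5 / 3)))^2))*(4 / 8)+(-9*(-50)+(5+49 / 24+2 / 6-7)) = 97898921151 / 219062272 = 446.90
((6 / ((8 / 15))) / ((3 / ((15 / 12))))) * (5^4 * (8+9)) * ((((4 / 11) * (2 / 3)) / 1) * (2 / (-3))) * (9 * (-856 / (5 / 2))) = 272850000 / 11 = 24804545.45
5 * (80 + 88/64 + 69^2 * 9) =1717215/8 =214651.88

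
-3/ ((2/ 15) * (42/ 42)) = -45/ 2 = -22.50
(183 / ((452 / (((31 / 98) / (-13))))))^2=32182929 / 331600919104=0.00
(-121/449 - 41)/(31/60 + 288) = -0.14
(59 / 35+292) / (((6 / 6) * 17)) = 10279 / 595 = 17.28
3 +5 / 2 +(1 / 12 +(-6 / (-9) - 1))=21 / 4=5.25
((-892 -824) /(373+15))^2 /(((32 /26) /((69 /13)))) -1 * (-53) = 20677661 /150544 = 137.35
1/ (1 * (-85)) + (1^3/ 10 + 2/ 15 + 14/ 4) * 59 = 11233/ 51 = 220.25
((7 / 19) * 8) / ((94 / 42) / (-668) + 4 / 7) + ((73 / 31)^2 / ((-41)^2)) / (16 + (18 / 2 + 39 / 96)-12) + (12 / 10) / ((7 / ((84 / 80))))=2166658128099547 / 403582636464150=5.37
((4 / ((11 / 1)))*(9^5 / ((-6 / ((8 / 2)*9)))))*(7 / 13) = -9920232 / 143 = -69372.25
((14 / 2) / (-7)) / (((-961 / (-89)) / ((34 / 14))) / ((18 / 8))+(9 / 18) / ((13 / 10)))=-177021 / 417889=-0.42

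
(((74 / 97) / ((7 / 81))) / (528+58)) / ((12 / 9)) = 8991 / 795788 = 0.01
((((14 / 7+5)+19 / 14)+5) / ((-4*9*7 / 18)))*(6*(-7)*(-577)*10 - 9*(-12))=-11334444 / 49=-231315.18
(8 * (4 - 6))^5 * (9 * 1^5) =-9437184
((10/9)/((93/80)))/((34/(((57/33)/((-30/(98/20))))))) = -0.01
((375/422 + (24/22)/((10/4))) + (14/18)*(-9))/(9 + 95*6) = -131717/13438590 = -0.01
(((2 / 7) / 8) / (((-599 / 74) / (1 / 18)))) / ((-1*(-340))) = -37 / 51322320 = -0.00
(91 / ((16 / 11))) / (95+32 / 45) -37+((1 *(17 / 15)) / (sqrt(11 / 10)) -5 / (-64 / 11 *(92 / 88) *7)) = -803907343 / 22189664+17 *sqrt(110) / 165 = -35.15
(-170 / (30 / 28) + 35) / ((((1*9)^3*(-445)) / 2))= 742 / 973215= 0.00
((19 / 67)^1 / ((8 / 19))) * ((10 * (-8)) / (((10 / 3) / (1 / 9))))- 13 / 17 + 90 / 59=-208720 / 201603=-1.04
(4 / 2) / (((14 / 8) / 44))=352 / 7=50.29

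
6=6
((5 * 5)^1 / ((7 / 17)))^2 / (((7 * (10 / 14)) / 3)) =108375 / 49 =2211.73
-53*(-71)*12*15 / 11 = 677340 / 11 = 61576.36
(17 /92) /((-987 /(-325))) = 5525 /90804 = 0.06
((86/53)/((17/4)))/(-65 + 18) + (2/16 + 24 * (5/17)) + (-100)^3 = -338773569045/338776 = -999992.82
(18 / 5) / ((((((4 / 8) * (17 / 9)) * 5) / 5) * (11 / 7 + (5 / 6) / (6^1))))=81648 / 36635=2.23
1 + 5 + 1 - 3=4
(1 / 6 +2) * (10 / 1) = 65 / 3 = 21.67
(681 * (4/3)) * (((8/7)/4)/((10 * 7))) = 908/245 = 3.71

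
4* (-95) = -380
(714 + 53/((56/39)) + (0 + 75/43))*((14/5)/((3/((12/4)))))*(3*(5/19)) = 5437179/3268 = 1663.76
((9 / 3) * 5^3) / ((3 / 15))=1875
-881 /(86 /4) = -1762 /43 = -40.98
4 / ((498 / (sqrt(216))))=4 * sqrt(6) / 83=0.12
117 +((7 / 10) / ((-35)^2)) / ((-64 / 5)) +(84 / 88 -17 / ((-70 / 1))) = 4160547 / 35200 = 118.20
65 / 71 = 0.92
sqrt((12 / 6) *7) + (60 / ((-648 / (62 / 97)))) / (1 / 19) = -2945 / 2619 + sqrt(14) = 2.62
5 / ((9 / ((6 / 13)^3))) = 120 / 2197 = 0.05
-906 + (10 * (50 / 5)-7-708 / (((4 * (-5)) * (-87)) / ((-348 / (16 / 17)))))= -13251 / 20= -662.55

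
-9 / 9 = -1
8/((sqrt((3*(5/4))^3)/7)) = 448*sqrt(15)/225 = 7.71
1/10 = 0.10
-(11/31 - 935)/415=28974/12865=2.25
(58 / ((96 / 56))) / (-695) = -203 / 4170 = -0.05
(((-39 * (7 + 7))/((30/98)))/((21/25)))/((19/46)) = -293020/57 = -5140.70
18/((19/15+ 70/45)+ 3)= 405/131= 3.09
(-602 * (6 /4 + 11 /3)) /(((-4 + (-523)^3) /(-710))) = -6625010 /429167013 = -0.02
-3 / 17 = -0.18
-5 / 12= -0.42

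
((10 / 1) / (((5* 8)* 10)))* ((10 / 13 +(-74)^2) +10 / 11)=195827 / 1430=136.94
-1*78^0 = -1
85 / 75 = 17 / 15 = 1.13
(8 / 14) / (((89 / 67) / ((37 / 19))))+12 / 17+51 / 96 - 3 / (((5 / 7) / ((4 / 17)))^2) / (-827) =4696809542343 / 2263262808800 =2.08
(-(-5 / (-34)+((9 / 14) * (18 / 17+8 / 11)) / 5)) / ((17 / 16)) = -0.35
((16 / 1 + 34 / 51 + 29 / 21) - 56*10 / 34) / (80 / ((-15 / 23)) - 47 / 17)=-563 / 44779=-0.01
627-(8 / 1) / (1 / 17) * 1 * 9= -597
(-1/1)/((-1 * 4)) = 1/4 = 0.25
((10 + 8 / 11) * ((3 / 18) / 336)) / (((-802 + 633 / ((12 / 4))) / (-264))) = 59 / 24822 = 0.00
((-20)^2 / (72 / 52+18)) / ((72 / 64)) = 10400 / 567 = 18.34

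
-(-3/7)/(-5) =-3/35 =-0.09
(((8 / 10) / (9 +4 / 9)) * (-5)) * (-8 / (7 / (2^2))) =1152 / 595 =1.94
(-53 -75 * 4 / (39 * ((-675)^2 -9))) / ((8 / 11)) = -863278691 / 11846016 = -72.88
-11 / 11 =-1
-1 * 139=-139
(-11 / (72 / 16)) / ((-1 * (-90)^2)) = 11 / 36450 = 0.00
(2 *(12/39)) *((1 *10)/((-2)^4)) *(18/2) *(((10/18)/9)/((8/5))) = 125/936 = 0.13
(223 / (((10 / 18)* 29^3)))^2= 4028049 / 14870583025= 0.00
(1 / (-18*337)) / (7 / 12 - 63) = 2 / 757239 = 0.00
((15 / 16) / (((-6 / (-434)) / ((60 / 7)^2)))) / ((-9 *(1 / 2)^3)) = -31000 / 7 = -4428.57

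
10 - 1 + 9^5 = 59058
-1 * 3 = -3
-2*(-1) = 2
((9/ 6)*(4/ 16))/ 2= 0.19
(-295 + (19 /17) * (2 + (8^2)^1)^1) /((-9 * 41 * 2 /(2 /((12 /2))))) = 3761 /37638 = 0.10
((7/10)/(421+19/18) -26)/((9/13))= -12838111/341865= -37.55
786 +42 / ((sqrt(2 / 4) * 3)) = 14 * sqrt(2) +786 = 805.80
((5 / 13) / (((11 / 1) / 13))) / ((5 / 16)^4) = 65536 / 1375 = 47.66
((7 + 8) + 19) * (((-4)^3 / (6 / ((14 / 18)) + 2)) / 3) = -224 / 3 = -74.67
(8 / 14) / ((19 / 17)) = 68 / 133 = 0.51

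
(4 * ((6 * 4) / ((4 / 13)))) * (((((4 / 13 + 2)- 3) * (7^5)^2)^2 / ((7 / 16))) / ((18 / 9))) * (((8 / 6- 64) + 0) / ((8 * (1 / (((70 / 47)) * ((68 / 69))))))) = -156787800318304357282.68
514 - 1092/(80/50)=-337/2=-168.50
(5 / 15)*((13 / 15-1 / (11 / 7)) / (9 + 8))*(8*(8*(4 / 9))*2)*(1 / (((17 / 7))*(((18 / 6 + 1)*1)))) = 34048 / 1287495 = 0.03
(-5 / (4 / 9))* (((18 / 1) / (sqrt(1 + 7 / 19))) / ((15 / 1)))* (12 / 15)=-27* sqrt(494) / 65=-9.23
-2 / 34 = -1 / 17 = -0.06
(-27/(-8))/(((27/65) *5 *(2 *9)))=13/144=0.09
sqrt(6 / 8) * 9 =9 * sqrt(3) / 2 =7.79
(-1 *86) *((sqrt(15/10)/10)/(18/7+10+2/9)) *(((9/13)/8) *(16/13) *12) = -146286 *sqrt(6)/340535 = -1.05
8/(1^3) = 8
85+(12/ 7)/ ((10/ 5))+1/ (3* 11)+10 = 22150/ 231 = 95.89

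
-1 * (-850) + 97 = 947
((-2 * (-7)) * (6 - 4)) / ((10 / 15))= 42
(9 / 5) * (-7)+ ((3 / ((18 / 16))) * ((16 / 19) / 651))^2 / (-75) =-1301198345689 / 103269708675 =-12.60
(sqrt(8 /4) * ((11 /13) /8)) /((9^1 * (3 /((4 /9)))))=11 * sqrt(2) /6318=0.00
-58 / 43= -1.35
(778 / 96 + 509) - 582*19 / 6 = -63643 / 48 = -1325.90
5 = 5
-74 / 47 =-1.57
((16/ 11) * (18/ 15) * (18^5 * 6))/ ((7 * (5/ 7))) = 1088391168/ 275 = 3957786.07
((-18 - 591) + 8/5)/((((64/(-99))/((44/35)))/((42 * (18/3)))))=29765637/100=297656.37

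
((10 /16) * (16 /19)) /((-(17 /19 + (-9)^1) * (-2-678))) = -1 /10472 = -0.00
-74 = -74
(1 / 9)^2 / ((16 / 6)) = 1 / 216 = 0.00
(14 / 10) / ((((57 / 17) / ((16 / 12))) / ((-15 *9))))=-1428 / 19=-75.16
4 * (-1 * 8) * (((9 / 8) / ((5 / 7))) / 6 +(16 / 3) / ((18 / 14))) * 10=-38108 / 27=-1411.41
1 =1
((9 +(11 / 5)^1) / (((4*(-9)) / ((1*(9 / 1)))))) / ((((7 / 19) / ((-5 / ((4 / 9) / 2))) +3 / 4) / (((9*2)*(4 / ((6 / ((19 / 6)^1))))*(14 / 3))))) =-1698144 / 2509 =-676.82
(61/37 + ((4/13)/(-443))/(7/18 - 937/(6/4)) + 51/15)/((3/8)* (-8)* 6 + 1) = -60442780042/203525162035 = -0.30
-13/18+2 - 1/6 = 10/9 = 1.11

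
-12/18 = -2/3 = -0.67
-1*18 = -18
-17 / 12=-1.42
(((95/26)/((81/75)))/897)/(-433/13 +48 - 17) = -475/290628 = -0.00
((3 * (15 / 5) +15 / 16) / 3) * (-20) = -265 / 4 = -66.25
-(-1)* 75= 75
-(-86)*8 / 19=688 / 19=36.21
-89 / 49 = -1.82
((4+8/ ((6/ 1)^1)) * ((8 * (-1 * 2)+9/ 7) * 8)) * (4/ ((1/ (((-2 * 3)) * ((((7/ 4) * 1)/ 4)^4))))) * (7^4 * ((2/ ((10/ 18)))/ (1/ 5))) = 763424361/ 32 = 23857011.28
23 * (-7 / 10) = -16.10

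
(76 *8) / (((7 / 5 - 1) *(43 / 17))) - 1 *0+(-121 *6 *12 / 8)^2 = 51020443 / 43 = 1186521.93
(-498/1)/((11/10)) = -4980/11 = -452.73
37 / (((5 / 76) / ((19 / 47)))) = 53428 / 235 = 227.35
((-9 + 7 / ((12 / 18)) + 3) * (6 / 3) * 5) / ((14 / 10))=32.14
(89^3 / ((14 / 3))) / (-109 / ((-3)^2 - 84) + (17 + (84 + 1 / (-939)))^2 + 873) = 46618947873675 / 3417844539032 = 13.64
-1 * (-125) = 125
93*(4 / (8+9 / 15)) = 1860 / 43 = 43.26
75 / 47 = 1.60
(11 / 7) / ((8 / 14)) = 11 / 4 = 2.75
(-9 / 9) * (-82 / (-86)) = -41 / 43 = -0.95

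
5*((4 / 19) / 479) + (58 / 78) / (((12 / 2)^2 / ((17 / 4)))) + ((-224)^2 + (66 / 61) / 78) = 156438262608821 / 3117784176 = 50176.10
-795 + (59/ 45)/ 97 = -794.99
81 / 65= 1.25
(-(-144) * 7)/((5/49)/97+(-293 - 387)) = -532336/359115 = -1.48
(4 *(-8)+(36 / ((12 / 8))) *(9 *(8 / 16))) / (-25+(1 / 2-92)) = -0.65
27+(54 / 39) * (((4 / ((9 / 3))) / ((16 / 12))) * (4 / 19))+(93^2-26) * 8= 17045789 / 247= 69011.29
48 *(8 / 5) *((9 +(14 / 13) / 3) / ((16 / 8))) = 4672 / 13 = 359.38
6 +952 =958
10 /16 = 5 /8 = 0.62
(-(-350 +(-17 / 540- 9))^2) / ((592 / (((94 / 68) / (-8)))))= 1766649683063 / 46954598400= 37.62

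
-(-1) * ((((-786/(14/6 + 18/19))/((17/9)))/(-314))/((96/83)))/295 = 5577849/4711532320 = 0.00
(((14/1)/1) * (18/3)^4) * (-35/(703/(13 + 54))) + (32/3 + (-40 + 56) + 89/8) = -1020506699/16872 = -60485.22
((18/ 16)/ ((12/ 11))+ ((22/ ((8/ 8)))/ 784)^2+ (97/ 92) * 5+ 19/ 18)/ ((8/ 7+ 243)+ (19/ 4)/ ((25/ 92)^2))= 146305583125/ 6132455203392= 0.02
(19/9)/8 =19/72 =0.26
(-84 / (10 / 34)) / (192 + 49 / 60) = -1.48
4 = 4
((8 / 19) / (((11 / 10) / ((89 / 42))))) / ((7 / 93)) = 10.78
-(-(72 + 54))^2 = -15876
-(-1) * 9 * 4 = 36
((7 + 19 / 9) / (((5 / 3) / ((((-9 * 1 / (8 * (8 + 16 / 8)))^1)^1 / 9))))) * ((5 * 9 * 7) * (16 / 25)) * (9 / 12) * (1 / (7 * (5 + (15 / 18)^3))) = -39852 / 150625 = -0.26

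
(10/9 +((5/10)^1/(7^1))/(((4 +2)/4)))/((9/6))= 146/189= 0.77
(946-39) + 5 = 912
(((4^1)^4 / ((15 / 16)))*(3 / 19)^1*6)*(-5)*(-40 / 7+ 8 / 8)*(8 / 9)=720896 / 133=5420.27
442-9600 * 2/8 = -1958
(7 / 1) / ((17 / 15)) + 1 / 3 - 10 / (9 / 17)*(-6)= 6112 / 51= 119.84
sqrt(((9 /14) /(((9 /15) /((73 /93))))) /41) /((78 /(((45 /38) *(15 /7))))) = 225 *sqrt(6494810) /123063304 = 0.00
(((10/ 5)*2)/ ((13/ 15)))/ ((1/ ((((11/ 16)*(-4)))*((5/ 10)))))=-165/ 26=-6.35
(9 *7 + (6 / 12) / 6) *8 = 1514 / 3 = 504.67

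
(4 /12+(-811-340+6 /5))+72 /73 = -1257586 /1095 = -1148.48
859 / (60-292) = -859 / 232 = -3.70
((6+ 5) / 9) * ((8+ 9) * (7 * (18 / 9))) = 2618 / 9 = 290.89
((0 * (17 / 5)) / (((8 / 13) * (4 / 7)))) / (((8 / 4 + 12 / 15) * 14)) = 0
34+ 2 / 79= 2688 / 79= 34.03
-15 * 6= -90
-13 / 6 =-2.17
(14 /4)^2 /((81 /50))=7.56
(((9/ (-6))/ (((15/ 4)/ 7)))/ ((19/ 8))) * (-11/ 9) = 1232/ 855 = 1.44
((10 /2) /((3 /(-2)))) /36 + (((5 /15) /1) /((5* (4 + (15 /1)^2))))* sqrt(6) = -5 /54 + sqrt(6) /3435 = -0.09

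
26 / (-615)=-26 / 615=-0.04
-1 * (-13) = 13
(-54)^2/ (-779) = -2916/ 779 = -3.74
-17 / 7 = -2.43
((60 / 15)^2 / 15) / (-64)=-1 / 60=-0.02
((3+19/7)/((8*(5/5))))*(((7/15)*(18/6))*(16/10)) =8/5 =1.60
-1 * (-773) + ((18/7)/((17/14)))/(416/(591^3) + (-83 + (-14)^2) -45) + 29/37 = 1708044277375453/2207303349619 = 773.81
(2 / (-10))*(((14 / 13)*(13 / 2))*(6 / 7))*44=-264 / 5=-52.80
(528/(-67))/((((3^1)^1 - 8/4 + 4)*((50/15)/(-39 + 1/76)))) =586674/31825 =18.43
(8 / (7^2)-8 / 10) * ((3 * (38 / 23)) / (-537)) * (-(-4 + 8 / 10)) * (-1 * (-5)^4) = -2371200 / 201733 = -11.75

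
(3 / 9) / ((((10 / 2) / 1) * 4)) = 1 / 60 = 0.02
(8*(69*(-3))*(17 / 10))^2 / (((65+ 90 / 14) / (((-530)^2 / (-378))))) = -10306625496 / 125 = -82453003.97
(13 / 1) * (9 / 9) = 13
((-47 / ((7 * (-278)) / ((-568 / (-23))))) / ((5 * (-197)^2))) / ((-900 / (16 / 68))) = -13348 / 16610188935375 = -0.00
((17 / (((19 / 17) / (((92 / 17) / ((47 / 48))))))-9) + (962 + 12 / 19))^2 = 858708022225 / 797449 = 1076818.73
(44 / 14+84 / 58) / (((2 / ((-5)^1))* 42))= -1165 / 4263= -0.27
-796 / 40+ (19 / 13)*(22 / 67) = -169149 / 8710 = -19.42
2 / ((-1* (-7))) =2 / 7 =0.29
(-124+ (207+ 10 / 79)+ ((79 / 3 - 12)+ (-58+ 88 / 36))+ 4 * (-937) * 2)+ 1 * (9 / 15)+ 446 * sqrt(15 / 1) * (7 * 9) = -26497177 / 3555+ 28098 * sqrt(15) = 101369.59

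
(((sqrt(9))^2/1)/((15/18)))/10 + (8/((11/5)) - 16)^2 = 465667/3025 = 153.94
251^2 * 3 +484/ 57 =10773655/ 57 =189011.49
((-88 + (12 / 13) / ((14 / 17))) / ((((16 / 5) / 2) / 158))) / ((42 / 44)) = -17175785 / 1911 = -8987.85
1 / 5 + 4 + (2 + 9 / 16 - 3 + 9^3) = 58621 / 80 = 732.76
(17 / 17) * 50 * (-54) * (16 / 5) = -8640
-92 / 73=-1.26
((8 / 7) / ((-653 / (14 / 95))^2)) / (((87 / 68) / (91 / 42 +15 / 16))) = 141848 / 1004417059725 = 0.00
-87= -87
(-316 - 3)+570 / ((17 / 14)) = 2557 / 17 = 150.41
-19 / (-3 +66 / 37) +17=1468 / 45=32.62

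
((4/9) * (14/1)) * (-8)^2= 3584/9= 398.22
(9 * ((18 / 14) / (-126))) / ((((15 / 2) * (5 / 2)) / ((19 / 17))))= -114 / 20825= -0.01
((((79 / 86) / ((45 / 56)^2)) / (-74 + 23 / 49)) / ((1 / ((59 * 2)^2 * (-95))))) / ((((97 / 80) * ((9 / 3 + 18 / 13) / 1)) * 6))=8789548837888 / 10955494377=802.30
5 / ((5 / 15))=15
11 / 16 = 0.69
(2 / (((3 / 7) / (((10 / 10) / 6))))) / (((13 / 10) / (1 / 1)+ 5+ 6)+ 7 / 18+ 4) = 35 / 751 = 0.05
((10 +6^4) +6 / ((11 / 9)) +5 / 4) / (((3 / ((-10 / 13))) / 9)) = -866025 / 286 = -3028.06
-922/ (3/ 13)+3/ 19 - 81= -232342/ 57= -4076.18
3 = 3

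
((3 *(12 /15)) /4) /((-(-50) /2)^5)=0.00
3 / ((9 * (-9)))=-0.04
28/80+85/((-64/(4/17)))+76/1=76.04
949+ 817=1766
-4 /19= -0.21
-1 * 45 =-45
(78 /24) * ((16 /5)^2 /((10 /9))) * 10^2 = 14976 /5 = 2995.20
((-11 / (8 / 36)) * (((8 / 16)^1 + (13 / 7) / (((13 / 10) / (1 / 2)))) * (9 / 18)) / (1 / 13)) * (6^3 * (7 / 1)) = -590733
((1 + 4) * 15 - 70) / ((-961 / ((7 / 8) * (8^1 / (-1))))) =35 / 961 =0.04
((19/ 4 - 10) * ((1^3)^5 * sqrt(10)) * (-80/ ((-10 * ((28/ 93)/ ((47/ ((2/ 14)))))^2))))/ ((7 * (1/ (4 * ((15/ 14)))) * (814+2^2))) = -859753845 * sqrt(10)/ 22904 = -118703.30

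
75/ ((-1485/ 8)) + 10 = 950/ 99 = 9.60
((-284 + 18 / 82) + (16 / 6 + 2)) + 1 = -34208 / 123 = -278.11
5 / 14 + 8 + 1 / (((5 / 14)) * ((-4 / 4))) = 389 / 70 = 5.56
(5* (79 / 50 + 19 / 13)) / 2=7.60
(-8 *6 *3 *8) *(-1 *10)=11520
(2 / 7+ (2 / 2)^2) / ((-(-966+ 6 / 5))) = 5 / 3752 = 0.00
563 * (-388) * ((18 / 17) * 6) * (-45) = 1061637840 / 17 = 62449284.71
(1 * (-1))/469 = -1/469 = -0.00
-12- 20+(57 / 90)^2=-28439 / 900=-31.60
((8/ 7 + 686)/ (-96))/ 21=-0.34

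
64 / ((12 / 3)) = 16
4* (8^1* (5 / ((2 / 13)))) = 1040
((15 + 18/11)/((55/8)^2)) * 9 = 105408/33275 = 3.17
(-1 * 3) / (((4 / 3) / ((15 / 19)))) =-135 / 76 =-1.78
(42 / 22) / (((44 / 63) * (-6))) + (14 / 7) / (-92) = -10627 / 22264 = -0.48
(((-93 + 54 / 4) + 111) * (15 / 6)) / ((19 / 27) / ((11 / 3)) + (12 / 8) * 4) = 31185 / 2452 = 12.72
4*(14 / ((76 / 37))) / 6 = 259 / 57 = 4.54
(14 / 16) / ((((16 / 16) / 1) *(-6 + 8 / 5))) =-0.20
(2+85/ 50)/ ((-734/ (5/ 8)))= -0.00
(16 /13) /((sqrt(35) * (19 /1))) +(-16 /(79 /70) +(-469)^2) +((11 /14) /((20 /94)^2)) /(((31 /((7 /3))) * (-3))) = 16 * sqrt(35) /8645 +969567664579 /4408200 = 219946.40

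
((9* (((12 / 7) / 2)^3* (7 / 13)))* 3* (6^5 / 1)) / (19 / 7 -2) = 45349632 / 455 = 99669.52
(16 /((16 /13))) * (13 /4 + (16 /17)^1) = 3705 /68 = 54.49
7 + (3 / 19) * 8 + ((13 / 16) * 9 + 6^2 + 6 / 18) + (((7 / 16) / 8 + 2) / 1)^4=1066958164633 / 15300820992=69.73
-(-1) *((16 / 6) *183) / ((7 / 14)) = 976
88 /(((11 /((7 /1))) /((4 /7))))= 32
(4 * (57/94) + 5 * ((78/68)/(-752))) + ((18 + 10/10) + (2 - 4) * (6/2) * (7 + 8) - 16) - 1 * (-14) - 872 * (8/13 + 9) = -2810372359/332384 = -8455.20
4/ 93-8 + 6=-182/ 93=-1.96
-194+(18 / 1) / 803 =-193.98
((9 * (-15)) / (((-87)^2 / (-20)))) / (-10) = -30 / 841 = -0.04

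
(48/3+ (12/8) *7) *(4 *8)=848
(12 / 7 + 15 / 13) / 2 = 261 / 182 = 1.43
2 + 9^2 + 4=87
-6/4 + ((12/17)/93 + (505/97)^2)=253995993/9917086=25.61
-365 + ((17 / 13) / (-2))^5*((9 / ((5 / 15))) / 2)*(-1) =-8635068341 / 23762752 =-363.39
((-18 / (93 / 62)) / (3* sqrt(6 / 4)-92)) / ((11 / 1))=36* sqrt(6) / 185911 + 2208 / 185911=0.01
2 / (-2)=-1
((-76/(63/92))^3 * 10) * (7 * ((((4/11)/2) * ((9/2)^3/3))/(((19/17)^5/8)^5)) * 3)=-23558977321522968666579643280634377488302080/7314219445395834999304939486979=-3220983113427.49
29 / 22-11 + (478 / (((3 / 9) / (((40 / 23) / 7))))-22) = 1149703 / 3542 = 324.59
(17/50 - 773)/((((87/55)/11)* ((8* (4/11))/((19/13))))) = -976989937/361920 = -2699.46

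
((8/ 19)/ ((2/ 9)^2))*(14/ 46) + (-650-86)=-320498/ 437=-733.41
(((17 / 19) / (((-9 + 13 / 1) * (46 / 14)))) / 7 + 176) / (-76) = -2.32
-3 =-3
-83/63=-1.32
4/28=1/7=0.14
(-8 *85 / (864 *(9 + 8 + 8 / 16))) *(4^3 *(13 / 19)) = -7072 / 3591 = -1.97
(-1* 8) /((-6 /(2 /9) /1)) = 8 /27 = 0.30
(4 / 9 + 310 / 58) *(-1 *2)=-3022 / 261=-11.58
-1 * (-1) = 1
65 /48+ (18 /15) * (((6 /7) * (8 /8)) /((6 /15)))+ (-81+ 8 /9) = -76795 /1008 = -76.19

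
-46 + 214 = 168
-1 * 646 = -646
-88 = -88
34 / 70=17 / 35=0.49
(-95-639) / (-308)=367 / 154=2.38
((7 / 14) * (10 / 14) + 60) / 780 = 13 / 168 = 0.08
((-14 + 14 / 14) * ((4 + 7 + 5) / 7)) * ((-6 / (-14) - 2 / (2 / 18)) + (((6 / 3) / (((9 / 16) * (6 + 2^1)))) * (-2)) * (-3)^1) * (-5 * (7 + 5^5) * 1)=-339842880 / 49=-6935568.98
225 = 225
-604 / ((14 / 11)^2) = -18271 / 49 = -372.88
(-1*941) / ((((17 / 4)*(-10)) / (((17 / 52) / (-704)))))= -941 / 91520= -0.01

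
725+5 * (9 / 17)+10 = 12540 / 17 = 737.65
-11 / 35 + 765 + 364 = 39504 / 35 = 1128.69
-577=-577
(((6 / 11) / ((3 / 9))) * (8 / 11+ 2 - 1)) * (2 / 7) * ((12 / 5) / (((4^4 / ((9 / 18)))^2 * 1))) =513 / 69386240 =0.00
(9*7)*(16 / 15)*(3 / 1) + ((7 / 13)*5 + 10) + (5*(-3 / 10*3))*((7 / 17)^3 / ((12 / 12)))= 136665699 / 638690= 213.98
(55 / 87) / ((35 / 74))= 814 / 609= 1.34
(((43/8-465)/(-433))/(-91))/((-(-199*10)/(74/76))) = -136049/23837238880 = -0.00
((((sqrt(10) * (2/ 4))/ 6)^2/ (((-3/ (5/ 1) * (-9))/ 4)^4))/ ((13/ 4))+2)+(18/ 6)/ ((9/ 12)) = 373471582/ 62178597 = 6.01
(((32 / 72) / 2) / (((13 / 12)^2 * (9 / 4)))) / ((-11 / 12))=-512 / 5577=-0.09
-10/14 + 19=128/7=18.29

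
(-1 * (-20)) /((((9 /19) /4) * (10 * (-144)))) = -19 /162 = -0.12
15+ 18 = 33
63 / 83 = 0.76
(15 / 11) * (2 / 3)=10 / 11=0.91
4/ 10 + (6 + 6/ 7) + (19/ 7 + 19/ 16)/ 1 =6249/ 560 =11.16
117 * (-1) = -117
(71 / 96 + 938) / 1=90119 / 96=938.74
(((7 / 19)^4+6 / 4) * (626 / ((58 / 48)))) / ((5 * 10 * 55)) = 297298668 / 1039309975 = 0.29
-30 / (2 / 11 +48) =-33 / 53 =-0.62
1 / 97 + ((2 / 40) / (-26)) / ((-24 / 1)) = 12577 / 1210560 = 0.01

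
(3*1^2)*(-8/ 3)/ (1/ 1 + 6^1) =-8/ 7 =-1.14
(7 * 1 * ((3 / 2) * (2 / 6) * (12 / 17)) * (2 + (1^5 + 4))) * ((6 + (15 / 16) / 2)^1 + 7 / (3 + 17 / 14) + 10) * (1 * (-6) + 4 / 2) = -1254.15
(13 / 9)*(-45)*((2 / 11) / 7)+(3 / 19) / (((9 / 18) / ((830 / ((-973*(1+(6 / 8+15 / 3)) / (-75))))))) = 796010 / 610071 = 1.30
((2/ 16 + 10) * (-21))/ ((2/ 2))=-1701/ 8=-212.62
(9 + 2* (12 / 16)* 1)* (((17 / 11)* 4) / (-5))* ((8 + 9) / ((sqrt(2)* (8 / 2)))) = -6069* sqrt(2) / 220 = -39.01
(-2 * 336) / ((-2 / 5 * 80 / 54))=1134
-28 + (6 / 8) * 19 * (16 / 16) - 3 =-67 / 4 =-16.75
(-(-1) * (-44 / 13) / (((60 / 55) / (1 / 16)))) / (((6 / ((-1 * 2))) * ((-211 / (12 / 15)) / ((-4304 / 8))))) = 32549 / 246870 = 0.13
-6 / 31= -0.19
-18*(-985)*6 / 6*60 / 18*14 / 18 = 137900 / 3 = 45966.67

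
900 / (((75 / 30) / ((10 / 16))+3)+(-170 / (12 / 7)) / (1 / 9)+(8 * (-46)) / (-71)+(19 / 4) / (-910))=-232596000 / 227510449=-1.02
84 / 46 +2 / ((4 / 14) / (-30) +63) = 1.86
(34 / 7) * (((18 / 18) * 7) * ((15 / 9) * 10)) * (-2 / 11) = -3400 / 33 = -103.03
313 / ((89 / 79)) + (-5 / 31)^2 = 277.86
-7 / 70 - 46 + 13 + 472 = 4389 / 10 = 438.90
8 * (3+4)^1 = 56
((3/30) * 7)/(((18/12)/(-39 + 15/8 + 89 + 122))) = 9737/120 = 81.14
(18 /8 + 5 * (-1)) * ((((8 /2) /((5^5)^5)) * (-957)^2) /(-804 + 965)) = -10074339 /47981739044189453125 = -0.00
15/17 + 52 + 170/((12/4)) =5587/51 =109.55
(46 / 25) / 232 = 23 / 2900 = 0.01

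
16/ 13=1.23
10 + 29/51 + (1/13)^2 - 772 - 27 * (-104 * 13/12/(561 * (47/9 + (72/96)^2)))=-60060228226/78975897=-760.49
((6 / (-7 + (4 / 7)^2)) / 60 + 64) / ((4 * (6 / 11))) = 2301541 / 78480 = 29.33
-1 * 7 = -7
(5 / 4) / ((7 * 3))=0.06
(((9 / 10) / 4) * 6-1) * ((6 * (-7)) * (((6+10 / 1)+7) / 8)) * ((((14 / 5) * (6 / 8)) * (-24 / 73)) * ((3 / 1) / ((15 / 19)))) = 4047057 / 36500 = 110.88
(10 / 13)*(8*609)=48720 / 13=3747.69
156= 156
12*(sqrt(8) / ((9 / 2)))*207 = 1104*sqrt(2) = 1561.29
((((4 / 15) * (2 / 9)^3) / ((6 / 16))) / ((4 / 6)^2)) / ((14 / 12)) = 0.02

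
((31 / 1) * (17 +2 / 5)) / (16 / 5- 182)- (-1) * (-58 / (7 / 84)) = -208307 / 298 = -699.02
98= 98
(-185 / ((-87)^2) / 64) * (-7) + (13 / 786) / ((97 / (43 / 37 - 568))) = -21403733759 / 227752542144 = -0.09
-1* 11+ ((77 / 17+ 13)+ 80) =1471 / 17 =86.53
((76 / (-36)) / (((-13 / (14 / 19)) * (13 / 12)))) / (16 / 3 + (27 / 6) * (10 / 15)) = 56 / 4225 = 0.01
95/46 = 2.07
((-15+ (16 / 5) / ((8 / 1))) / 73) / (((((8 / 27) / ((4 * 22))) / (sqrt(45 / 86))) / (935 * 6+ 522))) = -2731806 * sqrt(430) / 215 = -263478.77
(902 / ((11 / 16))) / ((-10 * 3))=-656 / 15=-43.73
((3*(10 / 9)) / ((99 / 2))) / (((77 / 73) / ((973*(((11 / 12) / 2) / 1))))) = 50735 / 1782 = 28.47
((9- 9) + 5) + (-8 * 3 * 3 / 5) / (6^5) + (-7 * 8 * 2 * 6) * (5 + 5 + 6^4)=-473918581 / 540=-877627.00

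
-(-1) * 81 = 81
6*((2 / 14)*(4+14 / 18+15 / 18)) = 101 / 21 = 4.81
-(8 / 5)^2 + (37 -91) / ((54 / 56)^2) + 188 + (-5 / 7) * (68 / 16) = 2349841 / 18900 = 124.33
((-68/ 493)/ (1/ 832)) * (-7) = 23296/ 29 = 803.31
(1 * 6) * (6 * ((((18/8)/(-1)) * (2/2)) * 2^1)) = -162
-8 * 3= -24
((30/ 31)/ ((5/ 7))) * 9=378/ 31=12.19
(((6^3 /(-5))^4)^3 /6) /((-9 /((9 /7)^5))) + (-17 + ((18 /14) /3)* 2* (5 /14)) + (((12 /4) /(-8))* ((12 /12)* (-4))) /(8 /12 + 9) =-654171763994665239880905761306813 /237989746093750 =-2748739282813348320.13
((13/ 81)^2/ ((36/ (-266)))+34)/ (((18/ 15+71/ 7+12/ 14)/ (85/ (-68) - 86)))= -6967531975/ 28815912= -241.79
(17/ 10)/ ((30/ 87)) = 493/ 100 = 4.93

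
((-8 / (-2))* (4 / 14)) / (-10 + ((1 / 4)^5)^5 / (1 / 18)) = -4503599627370496 / 39406496739491777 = -0.11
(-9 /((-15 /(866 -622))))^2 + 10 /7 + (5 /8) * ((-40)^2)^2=283751018 /175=1621434.39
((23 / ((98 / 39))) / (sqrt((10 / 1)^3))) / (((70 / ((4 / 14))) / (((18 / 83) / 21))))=2691 * sqrt(10) / 697490500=0.00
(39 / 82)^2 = 1521 / 6724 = 0.23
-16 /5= -3.20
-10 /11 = -0.91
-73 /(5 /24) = -1752 /5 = -350.40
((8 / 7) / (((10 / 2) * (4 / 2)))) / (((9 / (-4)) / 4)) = -64 / 315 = -0.20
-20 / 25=-4 / 5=-0.80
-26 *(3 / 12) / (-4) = 13 / 8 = 1.62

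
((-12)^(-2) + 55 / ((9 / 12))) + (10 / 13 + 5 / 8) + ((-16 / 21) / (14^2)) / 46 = 1103693519 / 14768208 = 74.73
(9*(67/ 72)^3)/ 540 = 300763/ 22394880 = 0.01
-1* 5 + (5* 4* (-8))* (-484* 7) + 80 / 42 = 542076.90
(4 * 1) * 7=28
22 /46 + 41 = 954 /23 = 41.48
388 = 388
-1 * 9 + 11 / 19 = -160 / 19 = -8.42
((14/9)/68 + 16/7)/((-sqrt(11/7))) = -4945 *sqrt(77)/23562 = -1.84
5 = 5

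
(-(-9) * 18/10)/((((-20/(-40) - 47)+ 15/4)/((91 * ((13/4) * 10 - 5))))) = -18018/19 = -948.32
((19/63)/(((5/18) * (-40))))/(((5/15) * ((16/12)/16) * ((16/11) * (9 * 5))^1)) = -209/14000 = -0.01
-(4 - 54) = 50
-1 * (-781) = 781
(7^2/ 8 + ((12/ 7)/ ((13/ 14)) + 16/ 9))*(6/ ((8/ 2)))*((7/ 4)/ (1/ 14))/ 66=5.43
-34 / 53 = -0.64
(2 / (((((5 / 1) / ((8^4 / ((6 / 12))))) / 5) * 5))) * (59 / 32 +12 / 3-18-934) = -15501824 / 5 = -3100364.80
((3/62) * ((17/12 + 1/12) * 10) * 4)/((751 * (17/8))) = 720/395777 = 0.00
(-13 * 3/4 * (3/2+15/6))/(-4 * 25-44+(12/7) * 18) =91/264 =0.34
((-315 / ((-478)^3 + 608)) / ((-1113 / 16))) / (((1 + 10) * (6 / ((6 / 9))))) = -10 / 23877073407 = -0.00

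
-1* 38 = -38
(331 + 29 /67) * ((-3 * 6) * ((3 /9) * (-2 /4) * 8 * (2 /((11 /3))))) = 3197664 /737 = 4338.76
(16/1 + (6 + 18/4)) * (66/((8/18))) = 15741/4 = 3935.25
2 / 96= 1 / 48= 0.02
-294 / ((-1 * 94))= 147 / 47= 3.13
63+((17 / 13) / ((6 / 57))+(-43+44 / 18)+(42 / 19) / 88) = 3412919 / 97812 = 34.89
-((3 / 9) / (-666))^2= -0.00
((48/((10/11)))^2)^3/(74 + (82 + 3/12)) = 1354202317062144/9765625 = 138670317.27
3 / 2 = 1.50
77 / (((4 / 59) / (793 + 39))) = 944944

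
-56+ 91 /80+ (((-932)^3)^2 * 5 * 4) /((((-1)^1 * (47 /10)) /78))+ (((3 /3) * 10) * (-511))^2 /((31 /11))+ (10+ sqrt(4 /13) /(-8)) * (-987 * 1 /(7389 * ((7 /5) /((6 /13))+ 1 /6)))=-62450535274975391660906492149 /287087280+ 1645 * sqrt(13) /2049216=-217531530045411247969.28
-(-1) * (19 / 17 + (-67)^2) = 76332 / 17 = 4490.12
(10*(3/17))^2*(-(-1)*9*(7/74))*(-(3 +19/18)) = -114975/10693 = -10.75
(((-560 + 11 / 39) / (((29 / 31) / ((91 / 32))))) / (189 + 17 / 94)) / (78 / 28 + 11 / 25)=-38960944925 / 13973596872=-2.79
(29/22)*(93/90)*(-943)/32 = -847757/21120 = -40.14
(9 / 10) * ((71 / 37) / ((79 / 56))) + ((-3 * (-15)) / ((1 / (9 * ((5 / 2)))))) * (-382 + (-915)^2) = 24766682436909 / 29230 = 847303538.72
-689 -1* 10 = -699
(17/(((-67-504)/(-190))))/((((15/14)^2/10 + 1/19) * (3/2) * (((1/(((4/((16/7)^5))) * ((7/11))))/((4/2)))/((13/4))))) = 2299607942905/384978468864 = 5.97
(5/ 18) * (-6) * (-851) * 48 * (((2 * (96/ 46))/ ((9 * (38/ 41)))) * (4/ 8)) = 970880/ 57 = 17032.98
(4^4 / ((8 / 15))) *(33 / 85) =3168 / 17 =186.35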